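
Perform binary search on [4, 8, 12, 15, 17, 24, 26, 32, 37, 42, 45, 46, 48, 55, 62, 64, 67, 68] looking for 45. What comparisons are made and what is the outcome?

Binary search for 45 in [4, 8, 12, 15, 17, 24, 26, 32, 37, 42, 45, 46, 48, 55, 62, 64, 67, 68]:

lo=0, hi=17, mid=8, arr[mid]=37 -> 37 < 45, search right half
lo=9, hi=17, mid=13, arr[mid]=55 -> 55 > 45, search left half
lo=9, hi=12, mid=10, arr[mid]=45 -> Found target at index 10!

Binary search finds 45 at index 10 after 3 comparisons. The search repeatedly halves the search space by comparing with the middle element.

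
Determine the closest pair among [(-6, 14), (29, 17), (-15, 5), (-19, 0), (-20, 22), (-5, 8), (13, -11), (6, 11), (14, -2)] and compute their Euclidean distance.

Computing all pairwise distances among 9 points:

d((-6, 14), (29, 17)) = 35.1283
d((-6, 14), (-15, 5)) = 12.7279
d((-6, 14), (-19, 0)) = 19.105
d((-6, 14), (-20, 22)) = 16.1245
d((-6, 14), (-5, 8)) = 6.0828 <-- minimum
d((-6, 14), (13, -11)) = 31.4006
d((-6, 14), (6, 11)) = 12.3693
d((-6, 14), (14, -2)) = 25.6125
d((29, 17), (-15, 5)) = 45.607
d((29, 17), (-19, 0)) = 50.9215
d((29, 17), (-20, 22)) = 49.2544
d((29, 17), (-5, 8)) = 35.171
d((29, 17), (13, -11)) = 32.249
d((29, 17), (6, 11)) = 23.7697
d((29, 17), (14, -2)) = 24.2074
d((-15, 5), (-19, 0)) = 6.4031
d((-15, 5), (-20, 22)) = 17.72
d((-15, 5), (-5, 8)) = 10.4403
d((-15, 5), (13, -11)) = 32.249
d((-15, 5), (6, 11)) = 21.8403
d((-15, 5), (14, -2)) = 29.8329
d((-19, 0), (-20, 22)) = 22.0227
d((-19, 0), (-5, 8)) = 16.1245
d((-19, 0), (13, -11)) = 33.8378
d((-19, 0), (6, 11)) = 27.313
d((-19, 0), (14, -2)) = 33.0606
d((-20, 22), (-5, 8)) = 20.5183
d((-20, 22), (13, -11)) = 46.669
d((-20, 22), (6, 11)) = 28.2312
d((-20, 22), (14, -2)) = 41.6173
d((-5, 8), (13, -11)) = 26.1725
d((-5, 8), (6, 11)) = 11.4018
d((-5, 8), (14, -2)) = 21.4709
d((13, -11), (6, 11)) = 23.0868
d((13, -11), (14, -2)) = 9.0554
d((6, 11), (14, -2)) = 15.2643

Closest pair: (-6, 14) and (-5, 8) with distance 6.0828

The closest pair is (-6, 14) and (-5, 8) with Euclidean distance 6.0828. For 9 points, brute-force pairwise comparison is shown above. For large n, the divide-and-conquer algorithm (sort by x, recurse on halves, check the dividing strip) achieves O(n log n).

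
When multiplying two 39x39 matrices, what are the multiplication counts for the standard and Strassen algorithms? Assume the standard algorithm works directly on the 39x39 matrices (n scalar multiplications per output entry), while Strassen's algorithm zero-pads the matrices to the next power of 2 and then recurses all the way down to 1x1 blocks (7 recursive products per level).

Matrix multiplication for 39x39 matrices:

Strassen's algorithm requires power-of-2 dimensions. Pad 39x39 to 64x64 (next power of 2).

Standard algorithm: 39^3 = 59319 multiplications
Strassen's algorithm: 7^(log2(64)) = 7^6 = 117649 multiplications
Difference: 59319 - 117649 = -58330 (Strassen uses MORE here due to padding overhead — for small or just-over-power-of-2 n, padding can outweigh the per-level savings)

Standard: 59319 multiplications (39^3). Strassen: 117649 multiplications (7^6, after padding to 64x64). Strassen reduces 8 recursive multiplications to 7 at each level.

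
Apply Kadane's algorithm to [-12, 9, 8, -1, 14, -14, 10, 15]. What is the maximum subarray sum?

Using Kadane's algorithm on [-12, 9, 8, -1, 14, -14, 10, 15]:

Scanning through the array:
Position 1 (value 9): max_ending_here = 9, max_so_far = 9
Position 2 (value 8): max_ending_here = 17, max_so_far = 17
Position 3 (value -1): max_ending_here = 16, max_so_far = 17
Position 4 (value 14): max_ending_here = 30, max_so_far = 30
Position 5 (value -14): max_ending_here = 16, max_so_far = 30
Position 6 (value 10): max_ending_here = 26, max_so_far = 30
Position 7 (value 15): max_ending_here = 41, max_so_far = 41

Maximum subarray: [9, 8, -1, 14, -14, 10, 15]
Maximum sum: 41

The maximum subarray is [9, 8, -1, 14, -14, 10, 15] with sum 41. This subarray runs from index 1 to index 7.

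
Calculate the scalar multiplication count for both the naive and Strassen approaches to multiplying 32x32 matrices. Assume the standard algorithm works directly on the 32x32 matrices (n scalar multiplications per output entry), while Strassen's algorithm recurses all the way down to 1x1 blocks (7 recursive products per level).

Matrix multiplication for 32x32 matrices:

Standard algorithm: 32^3 = 32768 multiplications
Strassen's algorithm: 7^(log2(32)) = 7^5 = 16807 multiplications
Savings: 32768 - 16807 = 15961 multiplications

Standard: 32768 multiplications (32^3). Strassen: 16807 multiplications (7^5). Strassen reduces 8 recursive multiplications to 7 at each level.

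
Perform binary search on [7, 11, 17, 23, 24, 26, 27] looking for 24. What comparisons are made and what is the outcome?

Binary search for 24 in [7, 11, 17, 23, 24, 26, 27]:

lo=0, hi=6, mid=3, arr[mid]=23 -> 23 < 24, search right half
lo=4, hi=6, mid=5, arr[mid]=26 -> 26 > 24, search left half
lo=4, hi=4, mid=4, arr[mid]=24 -> Found target at index 4!

Binary search finds 24 at index 4 after 3 comparisons. The search repeatedly halves the search space by comparing with the middle element.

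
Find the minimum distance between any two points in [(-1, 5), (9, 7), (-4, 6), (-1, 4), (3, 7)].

Computing all pairwise distances among 5 points:

d((-1, 5), (9, 7)) = 10.198
d((-1, 5), (-4, 6)) = 3.1623
d((-1, 5), (-1, 4)) = 1.0 <-- minimum
d((-1, 5), (3, 7)) = 4.4721
d((9, 7), (-4, 6)) = 13.0384
d((9, 7), (-1, 4)) = 10.4403
d((9, 7), (3, 7)) = 6.0
d((-4, 6), (-1, 4)) = 3.6056
d((-4, 6), (3, 7)) = 7.0711
d((-1, 4), (3, 7)) = 5.0

Closest pair: (-1, 5) and (-1, 4) with distance 1.0

The closest pair is (-1, 5) and (-1, 4) with Euclidean distance 1.0. For 5 points, brute-force pairwise comparison is shown above. For large n, the divide-and-conquer algorithm (sort by x, recurse on halves, check the dividing strip) achieves O(n log n).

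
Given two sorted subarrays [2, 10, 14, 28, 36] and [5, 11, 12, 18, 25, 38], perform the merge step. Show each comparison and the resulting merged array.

Merging process:

Compare 2 vs 5: take 2 from left. Merged: [2]
Compare 10 vs 5: take 5 from right. Merged: [2, 5]
Compare 10 vs 11: take 10 from left. Merged: [2, 5, 10]
Compare 14 vs 11: take 11 from right. Merged: [2, 5, 10, 11]
Compare 14 vs 12: take 12 from right. Merged: [2, 5, 10, 11, 12]
Compare 14 vs 18: take 14 from left. Merged: [2, 5, 10, 11, 12, 14]
Compare 28 vs 18: take 18 from right. Merged: [2, 5, 10, 11, 12, 14, 18]
Compare 28 vs 25: take 25 from right. Merged: [2, 5, 10, 11, 12, 14, 18, 25]
Compare 28 vs 38: take 28 from left. Merged: [2, 5, 10, 11, 12, 14, 18, 25, 28]
Compare 36 vs 38: take 36 from left. Merged: [2, 5, 10, 11, 12, 14, 18, 25, 28, 36]
Append remaining from right: [38]. Merged: [2, 5, 10, 11, 12, 14, 18, 25, 28, 36, 38]

Final merged array: [2, 5, 10, 11, 12, 14, 18, 25, 28, 36, 38]
Total comparisons: 10

The merged array is [2, 5, 10, 11, 12, 14, 18, 25, 28, 36, 38], requiring 10 comparisons. The merge step runs in O(n) time where n is the total number of elements.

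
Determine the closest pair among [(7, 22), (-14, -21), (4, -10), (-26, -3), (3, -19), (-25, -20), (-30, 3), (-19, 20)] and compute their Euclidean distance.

Computing all pairwise distances among 8 points:

d((7, 22), (-14, -21)) = 47.8539
d((7, 22), (4, -10)) = 32.1403
d((7, 22), (-26, -3)) = 41.4005
d((7, 22), (3, -19)) = 41.1947
d((7, 22), (-25, -20)) = 52.8015
d((7, 22), (-30, 3)) = 41.5933
d((7, 22), (-19, 20)) = 26.0768
d((-14, -21), (4, -10)) = 21.095
d((-14, -21), (-26, -3)) = 21.6333
d((-14, -21), (3, -19)) = 17.1172
d((-14, -21), (-25, -20)) = 11.0454
d((-14, -21), (-30, 3)) = 28.8444
d((-14, -21), (-19, 20)) = 41.3038
d((4, -10), (-26, -3)) = 30.8058
d((4, -10), (3, -19)) = 9.0554
d((4, -10), (-25, -20)) = 30.6757
d((4, -10), (-30, 3)) = 36.4005
d((4, -10), (-19, 20)) = 37.8021
d((-26, -3), (3, -19)) = 33.121
d((-26, -3), (-25, -20)) = 17.0294
d((-26, -3), (-30, 3)) = 7.2111 <-- minimum
d((-26, -3), (-19, 20)) = 24.0416
d((3, -19), (-25, -20)) = 28.0179
d((3, -19), (-30, 3)) = 39.6611
d((3, -19), (-19, 20)) = 44.7772
d((-25, -20), (-30, 3)) = 23.5372
d((-25, -20), (-19, 20)) = 40.4475
d((-30, 3), (-19, 20)) = 20.2485

Closest pair: (-26, -3) and (-30, 3) with distance 7.2111

The closest pair is (-26, -3) and (-30, 3) with Euclidean distance 7.2111. For 8 points, brute-force pairwise comparison is shown above. For large n, the divide-and-conquer algorithm (sort by x, recurse on halves, check the dividing strip) achieves O(n log n).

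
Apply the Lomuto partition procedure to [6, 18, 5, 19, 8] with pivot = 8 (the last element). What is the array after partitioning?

Lomuto partition with pivot = 8:

Initial array: [6, 18, 5, 19, 8]

arr[0]=6 <= 8: swap with position 0, array becomes [6, 18, 5, 19, 8]
arr[1]=18 > 8: no swap
arr[2]=5 <= 8: swap with position 1, array becomes [6, 5, 18, 19, 8]
arr[3]=19 > 8: no swap

Place pivot at position 2: [6, 5, 8, 19, 18]
Pivot position: 2

After partitioning with pivot 8, the array becomes [6, 5, 8, 19, 18]. The pivot is placed at index 2. All elements to the left of the pivot are <= 8, and all elements to the right are > 8.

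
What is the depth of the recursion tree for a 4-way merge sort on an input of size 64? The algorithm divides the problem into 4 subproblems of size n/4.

For divide and conquer with division factor 4:

Problem sizes at each level:
Level 0: 64
Level 1: 16
Level 2: 4
Level 3: 1

The root is level 0 and the size-1 base case is level 3 (the tree spans levels 0 through 3, i.e. 4 levels counting the root), so the depth is the number of divisions: log_4(64) = 3

The recursion tree depth is log_4(64) = 3. At each level, the problem size is divided by 4, so it takes 3 divisions to reduce to a base case of size 1. The algorithm makes 4 recursive calls at each level.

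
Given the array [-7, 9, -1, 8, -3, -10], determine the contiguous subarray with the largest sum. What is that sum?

Using Kadane's algorithm on [-7, 9, -1, 8, -3, -10]:

Scanning through the array:
Position 1 (value 9): max_ending_here = 9, max_so_far = 9
Position 2 (value -1): max_ending_here = 8, max_so_far = 9
Position 3 (value 8): max_ending_here = 16, max_so_far = 16
Position 4 (value -3): max_ending_here = 13, max_so_far = 16
Position 5 (value -10): max_ending_here = 3, max_so_far = 16

Maximum subarray: [9, -1, 8]
Maximum sum: 16

The maximum subarray is [9, -1, 8] with sum 16. This subarray runs from index 1 to index 3.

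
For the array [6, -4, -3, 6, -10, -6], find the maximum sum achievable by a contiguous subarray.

Using Kadane's algorithm on [6, -4, -3, 6, -10, -6]:

Scanning through the array:
Position 1 (value -4): max_ending_here = 2, max_so_far = 6
Position 2 (value -3): max_ending_here = -1, max_so_far = 6
Position 3 (value 6): max_ending_here = 6, max_so_far = 6
Position 4 (value -10): max_ending_here = -4, max_so_far = 6
Position 5 (value -6): max_ending_here = -6, max_so_far = 6

Maximum subarray: [6]
Maximum sum: 6

The maximum subarray is [6] with sum 6. This subarray runs from index 0 to index 0.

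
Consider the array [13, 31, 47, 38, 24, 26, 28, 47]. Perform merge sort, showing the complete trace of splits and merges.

Merge sort trace:

Split: [13, 31, 47, 38, 24, 26, 28, 47] -> [13, 31, 47, 38] and [24, 26, 28, 47]
  Split: [13, 31, 47, 38] -> [13, 31] and [47, 38]
    Split: [13, 31] -> [13] and [31]
    Merge: [13] + [31] -> [13, 31]
    Split: [47, 38] -> [47] and [38]
    Merge: [47] + [38] -> [38, 47]
  Merge: [13, 31] + [38, 47] -> [13, 31, 38, 47]
  Split: [24, 26, 28, 47] -> [24, 26] and [28, 47]
    Split: [24, 26] -> [24] and [26]
    Merge: [24] + [26] -> [24, 26]
    Split: [28, 47] -> [28] and [47]
    Merge: [28] + [47] -> [28, 47]
  Merge: [24, 26] + [28, 47] -> [24, 26, 28, 47]
Merge: [13, 31, 38, 47] + [24, 26, 28, 47] -> [13, 24, 26, 28, 31, 38, 47, 47]

Final sorted array: [13, 24, 26, 28, 31, 38, 47, 47]

The merge sort proceeds by recursively splitting the array and merging sorted halves.
After all merges, the sorted array is [13, 24, 26, 28, 31, 38, 47, 47].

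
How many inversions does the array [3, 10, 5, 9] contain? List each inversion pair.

Finding inversions in [3, 10, 5, 9]:

(1, 2): arr[1]=10 > arr[2]=5
(1, 3): arr[1]=10 > arr[3]=9

Total inversions: 2

The array has 2 inversion(s): (1,2), (1,3). Each pair (i,j) satisfies i < j and arr[i] > arr[j].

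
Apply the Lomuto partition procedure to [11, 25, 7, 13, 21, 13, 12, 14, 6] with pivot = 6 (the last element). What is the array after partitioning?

Lomuto partition with pivot = 6:

Initial array: [11, 25, 7, 13, 21, 13, 12, 14, 6]

arr[0]=11 > 6: no swap
arr[1]=25 > 6: no swap
arr[2]=7 > 6: no swap
arr[3]=13 > 6: no swap
arr[4]=21 > 6: no swap
arr[5]=13 > 6: no swap
arr[6]=12 > 6: no swap
arr[7]=14 > 6: no swap

Place pivot at position 0: [6, 25, 7, 13, 21, 13, 12, 14, 11]
Pivot position: 0

After partitioning with pivot 6, the array becomes [6, 25, 7, 13, 21, 13, 12, 14, 11]. The pivot is placed at index 0. All elements to the left of the pivot are <= 6, and all elements to the right are > 6.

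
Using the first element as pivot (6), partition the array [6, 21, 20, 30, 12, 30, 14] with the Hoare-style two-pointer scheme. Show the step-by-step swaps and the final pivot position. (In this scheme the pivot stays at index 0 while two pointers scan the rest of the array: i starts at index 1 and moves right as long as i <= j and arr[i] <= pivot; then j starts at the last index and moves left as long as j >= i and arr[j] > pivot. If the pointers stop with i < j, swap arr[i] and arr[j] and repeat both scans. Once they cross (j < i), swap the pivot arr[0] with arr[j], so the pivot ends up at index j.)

Hoare-style two-pointer partition with pivot = 6:

Initial array: [6, 21, 20, 30, 12, 30, 14]

Pointers start at i = 1, j = 6.
i ends at 1, j ends at 0: the pointers have crossed (j < i), so scanning stops.

j = 0, so swapping arr[0] with arr[j] leaves the pivot at position 0: [6, 21, 20, 30, 12, 30, 14]
Pivot position: 0

After partitioning with pivot 6, the array becomes [6, 21, 20, 30, 12, 30, 14]. The pivot is placed at index 0. All elements to the left of the pivot are <= 6, and all elements to the right are > 6.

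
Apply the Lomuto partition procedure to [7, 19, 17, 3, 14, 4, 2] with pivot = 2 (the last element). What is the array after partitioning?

Lomuto partition with pivot = 2:

Initial array: [7, 19, 17, 3, 14, 4, 2]

arr[0]=7 > 2: no swap
arr[1]=19 > 2: no swap
arr[2]=17 > 2: no swap
arr[3]=3 > 2: no swap
arr[4]=14 > 2: no swap
arr[5]=4 > 2: no swap

Place pivot at position 0: [2, 19, 17, 3, 14, 4, 7]
Pivot position: 0

After partitioning with pivot 2, the array becomes [2, 19, 17, 3, 14, 4, 7]. The pivot is placed at index 0. All elements to the left of the pivot are <= 2, and all elements to the right are > 2.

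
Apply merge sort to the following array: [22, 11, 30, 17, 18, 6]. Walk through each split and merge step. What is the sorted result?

Merge sort trace:

Split: [22, 11, 30, 17, 18, 6] -> [22, 11, 30] and [17, 18, 6]
  Split: [22, 11, 30] -> [22] and [11, 30]
    Split: [11, 30] -> [11] and [30]
    Merge: [11] + [30] -> [11, 30]
  Merge: [22] + [11, 30] -> [11, 22, 30]
  Split: [17, 18, 6] -> [17] and [18, 6]
    Split: [18, 6] -> [18] and [6]
    Merge: [18] + [6] -> [6, 18]
  Merge: [17] + [6, 18] -> [6, 17, 18]
Merge: [11, 22, 30] + [6, 17, 18] -> [6, 11, 17, 18, 22, 30]

Final sorted array: [6, 11, 17, 18, 22, 30]

The merge sort proceeds by recursively splitting the array and merging sorted halves.
After all merges, the sorted array is [6, 11, 17, 18, 22, 30].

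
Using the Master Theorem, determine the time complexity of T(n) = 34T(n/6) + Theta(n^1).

Master Theorem for T(n) = 34T(n/6) + O(n^1):

a = 34, b = 6, c = 1
log_b(a) = log_6(34) = 1.9681

Case 1: c = 1 < log_6(34) = 1.9681
T(n) = O(n^(log_6 34))

For T(n) = 34T(n/6) + O(n^1): log_6(34) = 1.9681. This is Case 1 of the Master Theorem (c < log_b(a), work dominated by leaves), giving O(n^(log_6 34)).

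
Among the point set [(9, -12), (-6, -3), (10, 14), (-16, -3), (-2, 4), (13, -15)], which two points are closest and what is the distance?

Computing all pairwise distances among 6 points:

d((9, -12), (-6, -3)) = 17.4929
d((9, -12), (10, 14)) = 26.0192
d((9, -12), (-16, -3)) = 26.5707
d((9, -12), (-2, 4)) = 19.4165
d((9, -12), (13, -15)) = 5.0 <-- minimum
d((-6, -3), (10, 14)) = 23.3452
d((-6, -3), (-16, -3)) = 10.0
d((-6, -3), (-2, 4)) = 8.0623
d((-6, -3), (13, -15)) = 22.4722
d((10, 14), (-16, -3)) = 31.0644
d((10, 14), (-2, 4)) = 15.6205
d((10, 14), (13, -15)) = 29.1548
d((-16, -3), (-2, 4)) = 15.6525
d((-16, -3), (13, -15)) = 31.3847
d((-2, 4), (13, -15)) = 24.2074

Closest pair: (9, -12) and (13, -15) with distance 5.0

The closest pair is (9, -12) and (13, -15) with Euclidean distance 5.0. For 6 points, brute-force pairwise comparison is shown above. For large n, the divide-and-conquer algorithm (sort by x, recurse on halves, check the dividing strip) achieves O(n log n).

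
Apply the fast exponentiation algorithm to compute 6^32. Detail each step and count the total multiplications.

Computing 6^32 by squaring (build up from 6^1; each line after the first costs one multiplication):

6^1 = 6
6^2 = (6^1)^2 = 6^2 = 36
6^4 = (6^2)^2 = 36^2 = 1296
6^8 = (6^4)^2 = 1296^2 = 1679616
6^16 = (6^8)^2 = 1679616^2 = 2821109907456
6^32 = (6^16)^2 = 2821109907456^2 = 7958661109946400884391936

Result: 7958661109946400884391936
Multiplications needed: 5 (5 lines after 6^1)

6^32 = 7958661109946400884391936. Using exponentiation by squaring, this requires 5 multiplications. The key idea: if the exponent is even, square the half-power; if odd, multiply by the base once.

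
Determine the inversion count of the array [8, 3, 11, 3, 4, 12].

Finding inversions in [8, 3, 11, 3, 4, 12]:

(0, 1): arr[0]=8 > arr[1]=3
(0, 3): arr[0]=8 > arr[3]=3
(0, 4): arr[0]=8 > arr[4]=4
(2, 3): arr[2]=11 > arr[3]=3
(2, 4): arr[2]=11 > arr[4]=4

Total inversions: 5

The array has 5 inversion(s): (0,1), (0,3), (0,4), (2,3), (2,4). Each pair (i,j) satisfies i < j and arr[i] > arr[j].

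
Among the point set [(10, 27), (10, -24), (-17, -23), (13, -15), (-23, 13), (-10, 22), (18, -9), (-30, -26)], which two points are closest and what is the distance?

Computing all pairwise distances among 8 points:

d((10, 27), (10, -24)) = 51.0
d((10, 27), (-17, -23)) = 56.8243
d((10, 27), (13, -15)) = 42.107
d((10, 27), (-23, 13)) = 35.8469
d((10, 27), (-10, 22)) = 20.6155
d((10, 27), (18, -9)) = 36.8782
d((10, 27), (-30, -26)) = 66.4003
d((10, -24), (-17, -23)) = 27.0185
d((10, -24), (13, -15)) = 9.4868
d((10, -24), (-23, 13)) = 49.5782
d((10, -24), (-10, 22)) = 50.1597
d((10, -24), (18, -9)) = 17.0
d((10, -24), (-30, -26)) = 40.05
d((-17, -23), (13, -15)) = 31.0483
d((-17, -23), (-23, 13)) = 36.4966
d((-17, -23), (-10, 22)) = 45.5412
d((-17, -23), (18, -9)) = 37.6962
d((-17, -23), (-30, -26)) = 13.3417
d((13, -15), (-23, 13)) = 45.607
d((13, -15), (-10, 22)) = 43.566
d((13, -15), (18, -9)) = 7.8102 <-- minimum
d((13, -15), (-30, -26)) = 44.3847
d((-23, 13), (-10, 22)) = 15.8114
d((-23, 13), (18, -9)) = 46.5296
d((-23, 13), (-30, -26)) = 39.6232
d((-10, 22), (18, -9)) = 41.7732
d((-10, 22), (-30, -26)) = 52.0
d((18, -9), (-30, -26)) = 50.9215

Closest pair: (13, -15) and (18, -9) with distance 7.8102

The closest pair is (13, -15) and (18, -9) with Euclidean distance 7.8102. For 8 points, brute-force pairwise comparison is shown above. For large n, the divide-and-conquer algorithm (sort by x, recurse on halves, check the dividing strip) achieves O(n log n).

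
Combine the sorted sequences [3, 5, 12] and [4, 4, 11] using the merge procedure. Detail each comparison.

Merging process:

Compare 3 vs 4: take 3 from left. Merged: [3]
Compare 5 vs 4: take 4 from right. Merged: [3, 4]
Compare 5 vs 4: take 4 from right. Merged: [3, 4, 4]
Compare 5 vs 11: take 5 from left. Merged: [3, 4, 4, 5]
Compare 12 vs 11: take 11 from right. Merged: [3, 4, 4, 5, 11]
Append remaining from left: [12]. Merged: [3, 4, 4, 5, 11, 12]

Final merged array: [3, 4, 4, 5, 11, 12]
Total comparisons: 5

The merged array is [3, 4, 4, 5, 11, 12], requiring 5 comparisons. The merge step runs in O(n) time where n is the total number of elements.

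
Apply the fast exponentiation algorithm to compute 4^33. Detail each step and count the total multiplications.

Computing 4^33 by squaring (build up from 4^1; each line after the first costs one multiplication):

4^1 = 4
4^2 = (4^1)^2 = 4^2 = 16
4^4 = (4^2)^2 = 16^2 = 256
4^8 = (4^4)^2 = 256^2 = 65536
4^16 = (4^8)^2 = 65536^2 = 4294967296
4^32 = (4^16)^2 = 4294967296^2 = 18446744073709551616
4^33 = 4 * 4^32 = 4 * 18446744073709551616 = 73786976294838206464

Result: 73786976294838206464
Multiplications needed: 6 (6 lines after 4^1)

4^33 = 73786976294838206464. Using exponentiation by squaring, this requires 6 multiplications. The key idea: if the exponent is even, square the half-power; if odd, multiply by the base once.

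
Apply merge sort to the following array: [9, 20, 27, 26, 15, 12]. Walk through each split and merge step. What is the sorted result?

Merge sort trace:

Split: [9, 20, 27, 26, 15, 12] -> [9, 20, 27] and [26, 15, 12]
  Split: [9, 20, 27] -> [9] and [20, 27]
    Split: [20, 27] -> [20] and [27]
    Merge: [20] + [27] -> [20, 27]
  Merge: [9] + [20, 27] -> [9, 20, 27]
  Split: [26, 15, 12] -> [26] and [15, 12]
    Split: [15, 12] -> [15] and [12]
    Merge: [15] + [12] -> [12, 15]
  Merge: [26] + [12, 15] -> [12, 15, 26]
Merge: [9, 20, 27] + [12, 15, 26] -> [9, 12, 15, 20, 26, 27]

Final sorted array: [9, 12, 15, 20, 26, 27]

The merge sort proceeds by recursively splitting the array and merging sorted halves.
After all merges, the sorted array is [9, 12, 15, 20, 26, 27].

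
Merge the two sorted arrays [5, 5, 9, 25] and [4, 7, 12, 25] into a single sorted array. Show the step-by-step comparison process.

Merging process:

Compare 5 vs 4: take 4 from right. Merged: [4]
Compare 5 vs 7: take 5 from left. Merged: [4, 5]
Compare 5 vs 7: take 5 from left. Merged: [4, 5, 5]
Compare 9 vs 7: take 7 from right. Merged: [4, 5, 5, 7]
Compare 9 vs 12: take 9 from left. Merged: [4, 5, 5, 7, 9]
Compare 25 vs 12: take 12 from right. Merged: [4, 5, 5, 7, 9, 12]
Compare 25 vs 25: take 25 from left. Merged: [4, 5, 5, 7, 9, 12, 25]
Append remaining from right: [25]. Merged: [4, 5, 5, 7, 9, 12, 25, 25]

Final merged array: [4, 5, 5, 7, 9, 12, 25, 25]
Total comparisons: 7

The merged array is [4, 5, 5, 7, 9, 12, 25, 25], requiring 7 comparisons. The merge step runs in O(n) time where n is the total number of elements.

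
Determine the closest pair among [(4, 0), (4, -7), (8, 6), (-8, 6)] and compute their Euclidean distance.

Computing all pairwise distances among 4 points:

d((4, 0), (4, -7)) = 7.0 <-- minimum
d((4, 0), (8, 6)) = 7.2111
d((4, 0), (-8, 6)) = 13.4164
d((4, -7), (8, 6)) = 13.6015
d((4, -7), (-8, 6)) = 17.6918
d((8, 6), (-8, 6)) = 16.0

Closest pair: (4, 0) and (4, -7) with distance 7.0

The closest pair is (4, 0) and (4, -7) with Euclidean distance 7.0. For 4 points, brute-force pairwise comparison is shown above. For large n, the divide-and-conquer algorithm (sort by x, recurse on halves, check the dividing strip) achieves O(n log n).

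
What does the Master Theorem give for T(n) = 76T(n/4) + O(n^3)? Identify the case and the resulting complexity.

Master Theorem for T(n) = 76T(n/4) + O(n^3):

a = 76, b = 4, c = 3
log_b(a) = log_4(76) = 3.1240

Case 1: c = 3 < log_4(76) = 3.1240
T(n) = O(n^(log_4 76))

For T(n) = 76T(n/4) + O(n^3): log_4(76) = 3.1240. This is Case 1 of the Master Theorem (c < log_b(a), work dominated by leaves), giving O(n^(log_4 76)).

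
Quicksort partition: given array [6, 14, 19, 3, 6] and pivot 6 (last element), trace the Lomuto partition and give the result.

Lomuto partition with pivot = 6:

Initial array: [6, 14, 19, 3, 6]

arr[0]=6 <= 6: swap with position 0, array becomes [6, 14, 19, 3, 6]
arr[1]=14 > 6: no swap
arr[2]=19 > 6: no swap
arr[3]=3 <= 6: swap with position 1, array becomes [6, 3, 19, 14, 6]

Place pivot at position 2: [6, 3, 6, 14, 19]
Pivot position: 2

After partitioning with pivot 6, the array becomes [6, 3, 6, 14, 19]. The pivot is placed at index 2. All elements to the left of the pivot are <= 6, and all elements to the right are > 6.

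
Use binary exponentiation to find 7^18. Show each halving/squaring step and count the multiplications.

Computing 7^18 by squaring (build up from 7^1; each line after the first costs one multiplication):

7^1 = 7
7^2 = (7^1)^2 = 7^2 = 49
7^4 = (7^2)^2 = 49^2 = 2401
7^8 = (7^4)^2 = 2401^2 = 5764801
7^9 = 7 * 7^8 = 7 * 5764801 = 40353607
7^18 = (7^9)^2 = 40353607^2 = 1628413597910449

Result: 1628413597910449
Multiplications needed: 5 (5 lines after 7^1)

7^18 = 1628413597910449. Using exponentiation by squaring, this requires 5 multiplications. The key idea: if the exponent is even, square the half-power; if odd, multiply by the base once.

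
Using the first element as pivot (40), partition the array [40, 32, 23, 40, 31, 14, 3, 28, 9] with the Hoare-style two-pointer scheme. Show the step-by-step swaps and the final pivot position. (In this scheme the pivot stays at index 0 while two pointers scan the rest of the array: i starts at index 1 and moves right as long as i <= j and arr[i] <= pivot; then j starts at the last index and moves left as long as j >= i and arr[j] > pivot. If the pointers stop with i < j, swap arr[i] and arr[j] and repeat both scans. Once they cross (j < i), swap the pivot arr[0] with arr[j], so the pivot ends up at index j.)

Hoare-style two-pointer partition with pivot = 40:

Initial array: [40, 32, 23, 40, 31, 14, 3, 28, 9]

Pointers start at i = 1, j = 8.
i ends at 9, j ends at 8: the pointers have crossed (j < i), so scanning stops.

Swap pivot arr[0] with arr[8] to place pivot at position 8: [9, 32, 23, 40, 31, 14, 3, 28, 40]
Pivot position: 8

After partitioning with pivot 40, the array becomes [9, 32, 23, 40, 31, 14, 3, 28, 40]. The pivot is placed at index 8. All elements to the left of the pivot are <= 40, and all elements to the right are > 40.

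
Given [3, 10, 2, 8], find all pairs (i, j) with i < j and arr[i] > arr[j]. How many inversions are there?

Finding inversions in [3, 10, 2, 8]:

(0, 2): arr[0]=3 > arr[2]=2
(1, 2): arr[1]=10 > arr[2]=2
(1, 3): arr[1]=10 > arr[3]=8

Total inversions: 3

The array has 3 inversion(s): (0,2), (1,2), (1,3). Each pair (i,j) satisfies i < j and arr[i] > arr[j].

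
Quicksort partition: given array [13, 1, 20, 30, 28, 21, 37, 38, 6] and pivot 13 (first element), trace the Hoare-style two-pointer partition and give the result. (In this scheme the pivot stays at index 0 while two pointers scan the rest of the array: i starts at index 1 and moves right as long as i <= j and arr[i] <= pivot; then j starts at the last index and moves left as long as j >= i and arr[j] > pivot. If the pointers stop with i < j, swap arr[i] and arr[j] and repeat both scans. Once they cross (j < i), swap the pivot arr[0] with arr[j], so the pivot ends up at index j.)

Hoare-style two-pointer partition with pivot = 13:

Initial array: [13, 1, 20, 30, 28, 21, 37, 38, 6]

Pointers start at i = 1, j = 8.
i stops at index 2 (arr[2]=20 > 13), j stops at index 8 (arr[8]=6 <= 13): swap arr[2] and arr[8], array becomes [13, 1, 6, 30, 28, 21, 37, 38, 20]
i ends at 3, j ends at 2: the pointers have crossed (j < i), so scanning stops.

Swap pivot arr[0] with arr[2] to place pivot at position 2: [6, 1, 13, 30, 28, 21, 37, 38, 20]
Pivot position: 2

After partitioning with pivot 13, the array becomes [6, 1, 13, 30, 28, 21, 37, 38, 20]. The pivot is placed at index 2. All elements to the left of the pivot are <= 13, and all elements to the right are > 13.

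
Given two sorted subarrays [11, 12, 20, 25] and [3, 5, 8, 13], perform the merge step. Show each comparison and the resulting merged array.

Merging process:

Compare 11 vs 3: take 3 from right. Merged: [3]
Compare 11 vs 5: take 5 from right. Merged: [3, 5]
Compare 11 vs 8: take 8 from right. Merged: [3, 5, 8]
Compare 11 vs 13: take 11 from left. Merged: [3, 5, 8, 11]
Compare 12 vs 13: take 12 from left. Merged: [3, 5, 8, 11, 12]
Compare 20 vs 13: take 13 from right. Merged: [3, 5, 8, 11, 12, 13]
Append remaining from left: [20, 25]. Merged: [3, 5, 8, 11, 12, 13, 20, 25]

Final merged array: [3, 5, 8, 11, 12, 13, 20, 25]
Total comparisons: 6

The merged array is [3, 5, 8, 11, 12, 13, 20, 25], requiring 6 comparisons. The merge step runs in O(n) time where n is the total number of elements.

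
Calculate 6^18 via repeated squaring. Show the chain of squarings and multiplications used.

Computing 6^18 by squaring (build up from 6^1; each line after the first costs one multiplication):

6^1 = 6
6^2 = (6^1)^2 = 6^2 = 36
6^4 = (6^2)^2 = 36^2 = 1296
6^8 = (6^4)^2 = 1296^2 = 1679616
6^9 = 6 * 6^8 = 6 * 1679616 = 10077696
6^18 = (6^9)^2 = 10077696^2 = 101559956668416

Result: 101559956668416
Multiplications needed: 5 (5 lines after 6^1)

6^18 = 101559956668416. Using exponentiation by squaring, this requires 5 multiplications. The key idea: if the exponent is even, square the half-power; if odd, multiply by the base once.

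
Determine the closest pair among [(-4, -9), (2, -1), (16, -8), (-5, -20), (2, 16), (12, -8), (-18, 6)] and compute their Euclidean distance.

Computing all pairwise distances among 7 points:

d((-4, -9), (2, -1)) = 10.0
d((-4, -9), (16, -8)) = 20.025
d((-4, -9), (-5, -20)) = 11.0454
d((-4, -9), (2, 16)) = 25.7099
d((-4, -9), (12, -8)) = 16.0312
d((-4, -9), (-18, 6)) = 20.5183
d((2, -1), (16, -8)) = 15.6525
d((2, -1), (-5, -20)) = 20.2485
d((2, -1), (2, 16)) = 17.0
d((2, -1), (12, -8)) = 12.2066
d((2, -1), (-18, 6)) = 21.1896
d((16, -8), (-5, -20)) = 24.1868
d((16, -8), (2, 16)) = 27.7849
d((16, -8), (12, -8)) = 4.0 <-- minimum
d((16, -8), (-18, 6)) = 36.7696
d((-5, -20), (2, 16)) = 36.6742
d((-5, -20), (12, -8)) = 20.8087
d((-5, -20), (-18, 6)) = 29.0689
d((2, 16), (12, -8)) = 26.0
d((2, 16), (-18, 6)) = 22.3607
d((12, -8), (-18, 6)) = 33.1059

Closest pair: (16, -8) and (12, -8) with distance 4.0

The closest pair is (16, -8) and (12, -8) with Euclidean distance 4.0. For 7 points, brute-force pairwise comparison is shown above. For large n, the divide-and-conquer algorithm (sort by x, recurse on halves, check the dividing strip) achieves O(n log n).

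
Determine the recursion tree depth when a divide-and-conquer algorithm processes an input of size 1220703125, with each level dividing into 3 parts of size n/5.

For divide and conquer with division factor 5:

Problem sizes at each level:
Level 0: 1220703125
Level 1: 244140625
Level 2: 48828125
Level 3: 9765625
Level 4: 1953125
Level 5: 390625
Level 6: 78125
Level 7: 15625
Level 8: 3125
Level 9: 625
Level 10: 125
Level 11: 25
Level 12: 5
Level 13: 1

The root is level 0 and the size-1 base case is level 13 (the tree spans levels 0 through 13, i.e. 14 levels counting the root), so the depth is the number of divisions: log_5(1220703125) = 13

The recursion tree depth is log_5(1220703125) = 13. At each level, the problem size is divided by 5, so it takes 13 divisions to reduce to a base case of size 1. The algorithm makes 3 recursive calls at each level.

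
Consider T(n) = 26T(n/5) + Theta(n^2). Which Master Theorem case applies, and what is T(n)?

Master Theorem for T(n) = 26T(n/5) + O(n^2):

a = 26, b = 5, c = 2
log_b(a) = log_5(26) = 2.0244

Case 1: c = 2 < log_5(26) = 2.0244
T(n) = O(n^(log_5 26))

For T(n) = 26T(n/5) + O(n^2): log_5(26) = 2.0244. This is Case 1 of the Master Theorem (c < log_b(a), work dominated by leaves), giving O(n^(log_5 26)).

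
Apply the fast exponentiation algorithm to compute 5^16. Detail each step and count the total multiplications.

Computing 5^16 by squaring (build up from 5^1; each line after the first costs one multiplication):

5^1 = 5
5^2 = (5^1)^2 = 5^2 = 25
5^4 = (5^2)^2 = 25^2 = 625
5^8 = (5^4)^2 = 625^2 = 390625
5^16 = (5^8)^2 = 390625^2 = 152587890625

Result: 152587890625
Multiplications needed: 4 (4 lines after 5^1)

5^16 = 152587890625. Using exponentiation by squaring, this requires 4 multiplications. The key idea: if the exponent is even, square the half-power; if odd, multiply by the base once.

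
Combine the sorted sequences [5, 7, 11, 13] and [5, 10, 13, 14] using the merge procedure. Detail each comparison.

Merging process:

Compare 5 vs 5: take 5 from left. Merged: [5]
Compare 7 vs 5: take 5 from right. Merged: [5, 5]
Compare 7 vs 10: take 7 from left. Merged: [5, 5, 7]
Compare 11 vs 10: take 10 from right. Merged: [5, 5, 7, 10]
Compare 11 vs 13: take 11 from left. Merged: [5, 5, 7, 10, 11]
Compare 13 vs 13: take 13 from left. Merged: [5, 5, 7, 10, 11, 13]
Append remaining from right: [13, 14]. Merged: [5, 5, 7, 10, 11, 13, 13, 14]

Final merged array: [5, 5, 7, 10, 11, 13, 13, 14]
Total comparisons: 6

The merged array is [5, 5, 7, 10, 11, 13, 13, 14], requiring 6 comparisons. The merge step runs in O(n) time where n is the total number of elements.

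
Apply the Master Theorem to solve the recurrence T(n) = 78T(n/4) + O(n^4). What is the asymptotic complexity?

Master Theorem for T(n) = 78T(n/4) + O(n^4):

a = 78, b = 4, c = 4
log_b(a) = log_4(78) = 3.1427

Case 3: c = 4 > log_4(78) = 3.1427
T(n) = O(n^4) = O(n^4)

For T(n) = 78T(n/4) + O(n^4): log_4(78) = 3.1427. This is Case 3 of the Master Theorem (c > log_b(a), work dominated by root), giving O(n^4).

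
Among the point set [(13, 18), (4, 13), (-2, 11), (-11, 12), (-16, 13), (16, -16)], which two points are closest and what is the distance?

Computing all pairwise distances among 6 points:

d((13, 18), (4, 13)) = 10.2956
d((13, 18), (-2, 11)) = 16.5529
d((13, 18), (-11, 12)) = 24.7386
d((13, 18), (-16, 13)) = 29.4279
d((13, 18), (16, -16)) = 34.1321
d((4, 13), (-2, 11)) = 6.3246
d((4, 13), (-11, 12)) = 15.0333
d((4, 13), (-16, 13)) = 20.0
d((4, 13), (16, -16)) = 31.3847
d((-2, 11), (-11, 12)) = 9.0554
d((-2, 11), (-16, 13)) = 14.1421
d((-2, 11), (16, -16)) = 32.45
d((-11, 12), (-16, 13)) = 5.099 <-- minimum
d((-11, 12), (16, -16)) = 38.8973
d((-16, 13), (16, -16)) = 43.1856

Closest pair: (-11, 12) and (-16, 13) with distance 5.099

The closest pair is (-11, 12) and (-16, 13) with Euclidean distance 5.099. For 6 points, brute-force pairwise comparison is shown above. For large n, the divide-and-conquer algorithm (sort by x, recurse on halves, check the dividing strip) achieves O(n log n).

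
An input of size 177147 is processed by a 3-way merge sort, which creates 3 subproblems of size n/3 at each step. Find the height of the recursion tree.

For divide and conquer with division factor 3:

Problem sizes at each level:
Level 0: 177147
Level 1: 59049
Level 2: 19683
Level 3: 6561
Level 4: 2187
Level 5: 729
Level 6: 243
Level 7: 81
Level 8: 27
Level 9: 9
Level 10: 3
Level 11: 1

The root is level 0 and the size-1 base case is level 11 (the tree spans levels 0 through 11, i.e. 12 levels counting the root), so the depth is the number of divisions: log_3(177147) = 11

The recursion tree depth is log_3(177147) = 11. At each level, the problem size is divided by 3, so it takes 11 divisions to reduce to a base case of size 1. The algorithm makes 3 recursive calls at each level.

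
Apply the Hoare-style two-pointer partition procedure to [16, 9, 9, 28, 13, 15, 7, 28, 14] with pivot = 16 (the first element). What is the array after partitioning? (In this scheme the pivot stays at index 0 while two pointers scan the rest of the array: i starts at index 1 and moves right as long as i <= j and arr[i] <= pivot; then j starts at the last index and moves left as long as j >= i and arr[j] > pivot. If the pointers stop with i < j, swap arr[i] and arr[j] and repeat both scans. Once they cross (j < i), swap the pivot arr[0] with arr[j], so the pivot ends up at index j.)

Hoare-style two-pointer partition with pivot = 16:

Initial array: [16, 9, 9, 28, 13, 15, 7, 28, 14]

Pointers start at i = 1, j = 8.
i stops at index 3 (arr[3]=28 > 16), j stops at index 8 (arr[8]=14 <= 16): swap arr[3] and arr[8], array becomes [16, 9, 9, 14, 13, 15, 7, 28, 28]
i ends at 7, j ends at 6: the pointers have crossed (j < i), so scanning stops.

Swap pivot arr[0] with arr[6] to place pivot at position 6: [7, 9, 9, 14, 13, 15, 16, 28, 28]
Pivot position: 6

After partitioning with pivot 16, the array becomes [7, 9, 9, 14, 13, 15, 16, 28, 28]. The pivot is placed at index 6. All elements to the left of the pivot are <= 16, and all elements to the right are > 16.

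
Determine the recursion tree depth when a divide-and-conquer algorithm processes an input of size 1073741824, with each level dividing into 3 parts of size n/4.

For divide and conquer with division factor 4:

Problem sizes at each level:
Level 0: 1073741824
Level 1: 268435456
Level 2: 67108864
Level 3: 16777216
Level 4: 4194304
Level 5: 1048576
Level 6: 262144
Level 7: 65536
Level 8: 16384
Level 9: 4096
Level 10: 1024
Level 11: 256
Level 12: 64
Level 13: 16
Level 14: 4
Level 15: 1

The root is level 0 and the size-1 base case is level 15 (the tree spans levels 0 through 15, i.e. 16 levels counting the root), so the depth is the number of divisions: log_4(1073741824) = 15

The recursion tree depth is log_4(1073741824) = 15. At each level, the problem size is divided by 4, so it takes 15 divisions to reduce to a base case of size 1. The algorithm makes 3 recursive calls at each level.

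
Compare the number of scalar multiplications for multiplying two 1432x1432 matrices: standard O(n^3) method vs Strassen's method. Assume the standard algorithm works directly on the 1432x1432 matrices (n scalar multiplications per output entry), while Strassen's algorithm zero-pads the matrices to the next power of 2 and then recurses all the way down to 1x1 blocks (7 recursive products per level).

Matrix multiplication for 1432x1432 matrices:

Strassen's algorithm requires power-of-2 dimensions. Pad 1432x1432 to 2048x2048 (next power of 2).

Standard algorithm: 1432^3 = 2936493568 multiplications
Strassen's algorithm: 7^(log2(2048)) = 7^11 = 1977326743 multiplications
Savings: 2936493568 - 1977326743 = 959166825 multiplications

Standard: 2936493568 multiplications (1432^3). Strassen: 1977326743 multiplications (7^11, after padding to 2048x2048). Strassen reduces 8 recursive multiplications to 7 at each level.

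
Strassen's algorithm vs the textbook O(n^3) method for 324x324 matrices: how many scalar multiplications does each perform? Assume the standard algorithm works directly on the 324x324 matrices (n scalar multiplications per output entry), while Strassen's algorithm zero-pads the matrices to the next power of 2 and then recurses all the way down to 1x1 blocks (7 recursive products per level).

Matrix multiplication for 324x324 matrices:

Strassen's algorithm requires power-of-2 dimensions. Pad 324x324 to 512x512 (next power of 2).

Standard algorithm: 324^3 = 34012224 multiplications
Strassen's algorithm: 7^(log2(512)) = 7^9 = 40353607 multiplications
Difference: 34012224 - 40353607 = -6341383 (Strassen uses MORE here due to padding overhead — for small or just-over-power-of-2 n, padding can outweigh the per-level savings)

Standard: 34012224 multiplications (324^3). Strassen: 40353607 multiplications (7^9, after padding to 512x512). Strassen reduces 8 recursive multiplications to 7 at each level.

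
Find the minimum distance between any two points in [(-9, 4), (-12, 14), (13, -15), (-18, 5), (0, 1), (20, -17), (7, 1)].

Computing all pairwise distances among 7 points:

d((-9, 4), (-12, 14)) = 10.4403
d((-9, 4), (13, -15)) = 29.0689
d((-9, 4), (-18, 5)) = 9.0554
d((-9, 4), (0, 1)) = 9.4868
d((-9, 4), (20, -17)) = 35.805
d((-9, 4), (7, 1)) = 16.2788
d((-12, 14), (13, -15)) = 38.2884
d((-12, 14), (-18, 5)) = 10.8167
d((-12, 14), (0, 1)) = 17.6918
d((-12, 14), (20, -17)) = 44.5533
d((-12, 14), (7, 1)) = 23.0217
d((13, -15), (-18, 5)) = 36.8917
d((13, -15), (0, 1)) = 20.6155
d((13, -15), (20, -17)) = 7.2801
d((13, -15), (7, 1)) = 17.088
d((-18, 5), (0, 1)) = 18.4391
d((-18, 5), (20, -17)) = 43.909
d((-18, 5), (7, 1)) = 25.318
d((0, 1), (20, -17)) = 26.9072
d((0, 1), (7, 1)) = 7.0 <-- minimum
d((20, -17), (7, 1)) = 22.2036

Closest pair: (0, 1) and (7, 1) with distance 7.0

The closest pair is (0, 1) and (7, 1) with Euclidean distance 7.0. For 7 points, brute-force pairwise comparison is shown above. For large n, the divide-and-conquer algorithm (sort by x, recurse on halves, check the dividing strip) achieves O(n log n).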